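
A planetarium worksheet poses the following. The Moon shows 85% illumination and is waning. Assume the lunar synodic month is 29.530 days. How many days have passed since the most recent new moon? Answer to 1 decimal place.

cos θ = 1 − 2f = -0.700, giving a principal value of 134.4°.
Waning ⇒ past full, so θ = 360° − 134.4° = 225.6°.
Age = 29.530 × 225.6°/360° ≈ 18.50 days.

18.5 days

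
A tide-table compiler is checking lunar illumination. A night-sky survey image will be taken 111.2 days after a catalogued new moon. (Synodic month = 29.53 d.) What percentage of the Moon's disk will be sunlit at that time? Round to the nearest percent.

45%

111.2 d spans 3 complete synodic months (3 × 29.53 = 88.59 d) plus 22.61 d.
Elongation θ = 360° × 22.61/29.53 ≈ 275.6°.
cos 275.6° = 0.098, so f = (1 − 0.098)/2 = 0.451, so 45%.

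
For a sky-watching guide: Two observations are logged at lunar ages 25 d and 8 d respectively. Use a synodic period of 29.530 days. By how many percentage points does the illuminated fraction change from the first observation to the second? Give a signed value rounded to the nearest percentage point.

+35 pp

θ₁ = 360° × 25/29.530 = 304.8°, f₁ = (1 − cos θ₁)/2 = 0.215.
θ₂ = 360° × 8/29.530 = 97.5°, f₂ = (1 − cos θ₂)/2 = 0.566.
Change = f₂ − f₁ = +0.351 → +35 percentage points.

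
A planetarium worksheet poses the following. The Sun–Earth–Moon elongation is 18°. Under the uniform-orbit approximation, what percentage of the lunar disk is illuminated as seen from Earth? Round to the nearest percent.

2%

f = (1 − cos 18°)/2 = (1 − 0.951)/2 ≈ 0.024, i.e. 2%.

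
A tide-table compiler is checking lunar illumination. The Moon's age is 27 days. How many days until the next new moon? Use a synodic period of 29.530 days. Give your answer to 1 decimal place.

The next new moon completes the synodic month: 29.530 − 27 = 2.530 days.

2.5 days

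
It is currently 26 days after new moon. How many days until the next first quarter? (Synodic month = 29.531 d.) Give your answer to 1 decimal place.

First quarter occurs at elongation 90°, i.e. at age 29.531 × 90/360 = 7.383 d.
This lunation's first quarter (7.383 d) has passed, so add one period: 36.914 − 26 = 10.914 days.

10.9 days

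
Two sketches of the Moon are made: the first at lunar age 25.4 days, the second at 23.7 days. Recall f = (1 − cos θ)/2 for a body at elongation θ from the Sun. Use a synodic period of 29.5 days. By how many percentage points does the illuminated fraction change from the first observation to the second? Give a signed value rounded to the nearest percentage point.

θ₁ = 360° × 25.4/29.5 = 310.0°, f₁ = (1 − cos θ₁)/2 = 0.179.
θ₂ = 360° × 23.7/29.5 = 289.2°, f₂ = (1 − cos θ₂)/2 = 0.335.
Change = f₂ − f₁ = +0.157 → +16 percentage points.

+16 pp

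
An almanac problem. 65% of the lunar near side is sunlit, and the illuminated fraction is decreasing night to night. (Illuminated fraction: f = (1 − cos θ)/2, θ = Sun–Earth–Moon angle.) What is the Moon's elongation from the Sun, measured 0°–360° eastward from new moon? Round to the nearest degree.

253°

Invert f = (1 − cos θ)/2 to get cos θ = 1 − 2(0.65) = -0.300, hence θ₀ = arccos -0.300 = 107.5°.
A waning Moon lies in 180°–360°, so θ = 360° − 107.5° = 252.5°.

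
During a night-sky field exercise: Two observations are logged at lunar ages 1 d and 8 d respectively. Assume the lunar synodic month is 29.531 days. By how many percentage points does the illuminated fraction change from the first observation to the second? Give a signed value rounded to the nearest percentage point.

+55 percentage points

First observation: θ = 360°·1/29.531 = 12.2°, so f = 0.011.
Second observation: θ = 97.5°, f = 0.565.
Δf = 0.565 − 0.011 = +0.554, i.e. +55 pp.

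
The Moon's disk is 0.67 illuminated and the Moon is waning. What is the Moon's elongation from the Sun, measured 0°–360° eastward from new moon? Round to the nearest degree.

From f = (1 − cos θ)/2: cos θ = 1 − 2×0.67 = -0.340; arccos → 109.9°.
Waning ⇒ past full, so θ = 360° − 109.9° = 250.1°.

250°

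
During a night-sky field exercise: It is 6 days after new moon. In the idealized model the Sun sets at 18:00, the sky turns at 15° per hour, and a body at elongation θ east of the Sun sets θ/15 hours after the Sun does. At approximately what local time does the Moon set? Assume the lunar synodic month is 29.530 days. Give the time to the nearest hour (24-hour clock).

The Moon has covered 6/29.530 of its cycle, so θ ≈ 360° × 6/29.530 = 73.1°.
At 15° of sky rotation per hour, 73.1° corresponds to a 4.88 h lag.
18:00 + 4.88 h ≈ 22:53 → 23:00 to the nearest hour.

23:00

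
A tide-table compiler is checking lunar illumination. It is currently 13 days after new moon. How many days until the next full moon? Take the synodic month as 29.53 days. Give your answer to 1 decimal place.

Full moon occurs at elongation 180°, i.e. at age 29.53 × 180/360 = 14.765 d.
That is 14.765 − 13 = 1.765 days ahead.

1.8 days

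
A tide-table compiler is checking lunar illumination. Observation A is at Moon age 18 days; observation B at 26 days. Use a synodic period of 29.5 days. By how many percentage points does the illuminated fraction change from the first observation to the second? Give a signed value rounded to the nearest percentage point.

First observation: θ = 360°·18/29.5 = 219.7°, so f = 0.885.
Second observation: θ = 317.3°, f = 0.133.
Δf = 0.133 − 0.885 = -0.752, i.e. -75 pp.

-75 percentage points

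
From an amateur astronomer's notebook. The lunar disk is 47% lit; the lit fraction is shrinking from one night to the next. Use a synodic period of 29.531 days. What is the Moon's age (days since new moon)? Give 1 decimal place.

cos θ = 1 − 2f = 0.060, giving a principal value of 86.6°.
A waning Moon lies in 180°–360°, so θ = 360° − 86.6° = 273.4°.
At 360°/29.531 d per day, 273.4° corresponds to 22.43 days.

22.4 days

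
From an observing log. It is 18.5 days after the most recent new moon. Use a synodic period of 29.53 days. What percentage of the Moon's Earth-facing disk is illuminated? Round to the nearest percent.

Phase angle: θ = 360°·(18.5 d)/(29.53 d) = 225.5°.
With cos θ = (-0.700), the lit fraction is (1 − (-0.700))/2 ≈ 0.850, so 85%.

85%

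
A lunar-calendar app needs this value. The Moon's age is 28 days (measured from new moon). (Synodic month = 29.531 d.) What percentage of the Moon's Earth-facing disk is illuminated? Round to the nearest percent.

The Moon has covered 28/29.531 of its cycle, so θ ≈ 360° × 28/29.531 = 341.3°.
With cos θ = 0.947, the lit fraction is (1 − 0.947)/2 ≈ 0.026, so 3%.

3%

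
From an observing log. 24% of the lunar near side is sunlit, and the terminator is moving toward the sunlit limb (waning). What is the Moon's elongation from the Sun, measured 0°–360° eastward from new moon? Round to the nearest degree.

From f = (1 − cos θ)/2: cos θ = 1 − 2×0.24 = 0.520; arccos → 58.7°.
A waning Moon lies in 180°–360°, so θ = 360° − 58.7° = 301.3°.

301°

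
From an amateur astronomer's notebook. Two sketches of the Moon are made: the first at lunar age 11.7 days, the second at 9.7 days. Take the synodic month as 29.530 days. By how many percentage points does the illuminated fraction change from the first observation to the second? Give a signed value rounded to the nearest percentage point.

θ₁ = 360° × 11.7/29.530 = 142.6°, f₁ = (1 − cos θ₁)/2 = 0.897.
θ₂ = 360° × 9.7/29.530 = 118.3°, f₂ = (1 − cos θ₂)/2 = 0.737.
Change = f₂ − f₁ = -0.161 → -16 percentage points.

-16 percentage points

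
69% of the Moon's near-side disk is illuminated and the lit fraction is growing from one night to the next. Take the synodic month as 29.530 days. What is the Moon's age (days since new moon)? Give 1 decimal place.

cos θ = 1 − 2f = -0.380, giving a principal value of 112.3°.
The Moon is waxing (0°–180°), so θ = 112.3° directly.
That fraction of the synodic month is 112.3/360 × 29.530 d ≈ 9.21 d.

9.2 days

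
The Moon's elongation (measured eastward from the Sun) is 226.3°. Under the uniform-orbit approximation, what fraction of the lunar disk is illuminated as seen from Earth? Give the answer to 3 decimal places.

Half-versine of 226.3°: (1 − (-0.691))/2 = 0.845.

0.845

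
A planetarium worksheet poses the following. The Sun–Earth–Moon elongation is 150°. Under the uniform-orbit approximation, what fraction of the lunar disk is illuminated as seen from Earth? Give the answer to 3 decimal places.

0.933

cos 150° = (-0.866), so f = (1 − (-0.866))/2 = 0.933.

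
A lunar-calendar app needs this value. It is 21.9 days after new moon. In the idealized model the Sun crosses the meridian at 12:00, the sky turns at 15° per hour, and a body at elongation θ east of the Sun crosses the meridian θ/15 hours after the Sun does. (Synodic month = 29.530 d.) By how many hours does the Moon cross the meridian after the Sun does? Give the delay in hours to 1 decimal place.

17.8 h

Phase angle: θ = 360°·(21.9 d)/(29.530 d) = 267.0°.
At 15° of sky rotation per hour, 267.0° corresponds to a 17.80 h lag.
So the Moon crosses the meridian 17.80 h after the Sun.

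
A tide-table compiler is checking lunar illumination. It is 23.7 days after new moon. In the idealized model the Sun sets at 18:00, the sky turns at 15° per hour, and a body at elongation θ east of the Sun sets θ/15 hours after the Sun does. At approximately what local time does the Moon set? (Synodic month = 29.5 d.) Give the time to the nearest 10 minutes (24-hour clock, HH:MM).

Elongation θ = 360° × 23.7/29.5 ≈ 289.2°.
The Moon trails the Sun by θ/15 = 289.2/15 ≈ 19.28 hours.
18:00 + 19.281 h ≈ 13:17 → 13:20 to the nearest ten minutes.

13:20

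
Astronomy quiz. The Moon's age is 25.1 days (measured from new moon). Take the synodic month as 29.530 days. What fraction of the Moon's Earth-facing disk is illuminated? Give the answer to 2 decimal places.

0.21

The Moon has covered 25.1/29.530 of its cycle, so θ ≈ 360° × 25.1/29.530 = 306.0°.
Illuminated fraction = (1 − cos 306.0°)/2 = (1 − 0.588)/2 ≈ 0.206.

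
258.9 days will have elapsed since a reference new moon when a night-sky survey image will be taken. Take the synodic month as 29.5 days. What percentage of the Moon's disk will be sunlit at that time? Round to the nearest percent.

Reduce mod P: 258.9 − 8×29.5 = 22.90 d into the current lunation.
The Moon has covered 22.90/29.5 of its cycle, so θ ≈ 360° × 22.90/29.5 = 279.5°.
cos 279.5° = 0.164, so f = (1 − 0.164)/2 = 0.418, so 42%.

42%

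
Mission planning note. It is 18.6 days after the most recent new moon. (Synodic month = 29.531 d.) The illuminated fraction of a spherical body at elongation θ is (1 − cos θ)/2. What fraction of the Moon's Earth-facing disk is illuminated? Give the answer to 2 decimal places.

The Moon has covered 18.6/29.531 of its cycle, so θ ≈ 360° × 18.6/29.531 = 226.7°.
cos 226.7° = (-0.685), so f = (1 − (-0.685))/2 = 0.843.

0.84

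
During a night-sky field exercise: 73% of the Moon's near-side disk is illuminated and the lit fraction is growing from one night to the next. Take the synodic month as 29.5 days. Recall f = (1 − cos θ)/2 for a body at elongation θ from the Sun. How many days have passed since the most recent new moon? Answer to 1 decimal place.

From f = (1 − cos θ)/2: cos θ = 1 − 2×0.73 = -0.460; arccos → 117.4°.
Waxing ⇒ before full, so θ = 117.4°.
Age = 29.5 × 117.4°/360° ≈ 9.62 days.

9.6 days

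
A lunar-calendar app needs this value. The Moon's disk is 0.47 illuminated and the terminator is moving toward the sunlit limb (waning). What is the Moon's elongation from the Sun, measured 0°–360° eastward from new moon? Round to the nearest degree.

cos θ = 1 − 2f = 0.060, giving a principal value of 86.6°.
Waning ⇒ past full, so θ = 360° − 86.6° = 273.4°.

273°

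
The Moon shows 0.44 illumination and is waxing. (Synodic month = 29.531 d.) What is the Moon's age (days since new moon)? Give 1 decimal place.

6.8 days

Invert f = (1 − cos θ)/2 to get cos θ = 1 − 2(0.44) = 0.120, hence θ₀ = arccos 0.120 = 83.1°.
Before full moon the principal value applies: θ = 83.1°.
That fraction of the synodic month is 83.1/360 × 29.531 d ≈ 6.82 d.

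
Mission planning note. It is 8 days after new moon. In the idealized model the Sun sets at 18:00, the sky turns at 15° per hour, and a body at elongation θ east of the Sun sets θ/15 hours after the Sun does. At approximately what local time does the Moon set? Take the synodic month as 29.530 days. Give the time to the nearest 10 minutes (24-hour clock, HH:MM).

Phase angle: θ = 360°·(8 d)/(29.530 d) = 97.5°.
The Moon trails the Sun by θ/15 = 97.5/15 ≈ 6.50 hours.
18:00 + 6.502 h ≈ 00:30 → 00:30 to the nearest ten minutes.

00:30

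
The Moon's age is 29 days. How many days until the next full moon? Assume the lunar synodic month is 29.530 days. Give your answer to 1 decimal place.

15.3 days

Full moon occurs at elongation 180°, i.e. at age 29.530 × 180/360 = 14.765 d.
This lunation's full moon (14.765 d) has passed, so add one period: 44.295 − 29 = 15.295 days.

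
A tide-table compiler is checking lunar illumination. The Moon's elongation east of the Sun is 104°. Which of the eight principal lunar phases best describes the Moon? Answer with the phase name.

104° lies in the first quarter sector of the 8-phase cycle.

first quarter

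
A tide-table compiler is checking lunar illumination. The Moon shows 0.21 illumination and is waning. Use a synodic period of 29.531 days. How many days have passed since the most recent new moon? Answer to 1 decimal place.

From f = (1 − cos θ)/2: cos θ = 1 − 2×0.21 = 0.580; arccos → 54.5°.
Waning ⇒ past full, so θ = 360° − 54.5° = 305.5°.
Age = 29.531 × 305.5°/360° ≈ 25.06 days.

25.1 days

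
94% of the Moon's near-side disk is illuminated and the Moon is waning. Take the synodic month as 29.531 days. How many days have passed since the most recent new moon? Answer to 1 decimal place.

cos θ = 1 − 2f = -0.880, giving a principal value of 151.6°.
A waning Moon lies in 180°–360°, so θ = 360° − 151.6° = 208.4°.
That fraction of the synodic month is 208.4/360 × 29.531 d ≈ 17.09 d.

17.1 days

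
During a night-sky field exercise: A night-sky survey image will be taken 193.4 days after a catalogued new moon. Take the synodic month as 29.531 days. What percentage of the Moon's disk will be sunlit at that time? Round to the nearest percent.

98%

Reduce mod P: 193.4 − 6×29.531 = 16.21 d into the current lunation.
The Moon has covered 16.21/29.531 of its cycle, so θ ≈ 360° × 16.21/29.531 = 197.7°.
Illuminated fraction = (1 − cos 197.7°)/2 = (1 − (-0.953))/2 ≈ 0.976, so 98%.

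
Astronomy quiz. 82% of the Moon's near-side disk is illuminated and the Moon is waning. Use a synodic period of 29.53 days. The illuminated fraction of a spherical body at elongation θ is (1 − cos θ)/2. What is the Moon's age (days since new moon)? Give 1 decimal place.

From f = (1 − cos θ)/2: cos θ = 1 − 2×0.82 = -0.640; arccos → 129.8°.
A waning Moon lies in 180°–360°, so θ = 360° − 129.8° = 230.2°.
That fraction of the synodic month is 230.2/360 × 29.53 d ≈ 18.88 d.

18.9 days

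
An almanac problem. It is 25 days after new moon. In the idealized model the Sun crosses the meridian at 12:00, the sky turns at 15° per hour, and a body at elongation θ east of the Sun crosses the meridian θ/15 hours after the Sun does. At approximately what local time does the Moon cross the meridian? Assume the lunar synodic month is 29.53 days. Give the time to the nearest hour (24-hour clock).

08:00

Phase angle: θ = 360°·(25 d)/(29.53 d) = 304.8°.
Delay after the Sun = 304.8° / (15°/h) ≈ 20.32 h.
12:00 + 20.32 h ≈ 08:19 → 08:00 to the nearest hour.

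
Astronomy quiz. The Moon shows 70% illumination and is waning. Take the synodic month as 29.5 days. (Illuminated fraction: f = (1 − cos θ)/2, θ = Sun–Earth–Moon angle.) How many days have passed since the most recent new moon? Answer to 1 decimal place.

20.2 days

cos θ = 1 − 2f = -0.400, giving a principal value of 113.6°.
Since the Moon is past full (waning), take the reflex angle: θ = 360° − 113.6° = 246.4°.
That fraction of the synodic month is 246.4/360 × 29.5 d ≈ 20.19 d.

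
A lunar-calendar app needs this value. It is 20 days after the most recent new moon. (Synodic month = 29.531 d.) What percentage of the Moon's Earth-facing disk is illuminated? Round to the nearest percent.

The Moon has covered 20/29.531 of its cycle, so θ ≈ 360° × 20/29.531 = 243.8°.
cos 243.8° = (-0.441), so f = (1 − (-0.441))/2 = 0.721, so 72%.

72%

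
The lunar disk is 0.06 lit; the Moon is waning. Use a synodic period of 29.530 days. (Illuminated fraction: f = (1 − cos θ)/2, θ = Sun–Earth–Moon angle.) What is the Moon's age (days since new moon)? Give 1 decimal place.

27.2 days

From f = (1 − cos θ)/2: cos θ = 1 − 2×0.06 = 0.880; arccos → 28.4°.
Since the Moon is past full (waning), take the reflex angle: θ = 360° − 28.4° = 331.6°.
Age = 29.530 × 331.6°/360° ≈ 27.20 days.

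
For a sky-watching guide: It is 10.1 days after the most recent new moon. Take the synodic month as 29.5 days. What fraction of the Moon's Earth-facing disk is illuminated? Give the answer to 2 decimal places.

0.77

The Moon has covered 10.1/29.5 of its cycle, so θ ≈ 360° × 10.1/29.5 = 123.3°.
cos 123.3° = (-0.548), so f = (1 − (-0.548))/2 = 0.774.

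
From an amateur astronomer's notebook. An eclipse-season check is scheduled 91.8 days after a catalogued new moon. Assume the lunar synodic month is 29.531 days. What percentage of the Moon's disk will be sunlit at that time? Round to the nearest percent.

11%

91.8/29.531 = 3.109 lunations, so 3 complete cycles and 3.21 d into the next.
The Moon has covered 3.21/29.531 of its cycle, so θ ≈ 360° × 3.21/29.531 = 39.1°.
cos 39.1° = 0.776, so f = (1 − 0.776)/2 = 0.112, so 11%.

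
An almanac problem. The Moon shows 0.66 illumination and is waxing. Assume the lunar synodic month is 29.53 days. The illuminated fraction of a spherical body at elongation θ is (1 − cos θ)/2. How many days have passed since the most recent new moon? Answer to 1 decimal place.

From f = (1 − cos θ)/2: cos θ = 1 − 2×0.66 = -0.320; arccos → 108.7°.
Waxing ⇒ before full, so θ = 108.7°.
Age = 29.53 × 108.7°/360° ≈ 8.91 days.

8.9 days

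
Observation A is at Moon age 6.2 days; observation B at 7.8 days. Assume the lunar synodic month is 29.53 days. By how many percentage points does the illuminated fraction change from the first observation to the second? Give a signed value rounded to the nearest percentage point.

θ₁ = 360° × 6.2/29.53 = 75.6°, f₁ = (1 − cos θ₁)/2 = 0.376.
θ₂ = 360° × 7.8/29.53 = 95.1°, f₂ = (1 − cos θ₂)/2 = 0.544.
Change = f₂ − f₁ = +0.169 → +17 percentage points.

+17 percentage points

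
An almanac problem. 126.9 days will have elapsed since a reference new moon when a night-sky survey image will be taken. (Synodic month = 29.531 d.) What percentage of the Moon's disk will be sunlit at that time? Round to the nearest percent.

65%

126.9 d spans 4 complete synodic months (4 × 29.531 = 118.12 d) plus 8.78 d.
Elongation θ = 360° × 8.78/29.531 ≈ 107.0°.
cos 107.0° = (-0.292), so f = (1 − (-0.292))/2 = 0.646, so 65%.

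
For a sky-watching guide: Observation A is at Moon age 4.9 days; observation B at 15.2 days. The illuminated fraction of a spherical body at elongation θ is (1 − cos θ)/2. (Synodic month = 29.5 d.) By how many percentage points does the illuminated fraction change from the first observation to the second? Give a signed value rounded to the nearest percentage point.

+75 percentage points

θ₁ = 360° × 4.9/29.5 = 59.8°, f₁ = (1 − cos θ₁)/2 = 0.248.
θ₂ = 360° × 15.2/29.5 = 185.5°, f₂ = (1 − cos θ₂)/2 = 0.998.
Change = f₂ − f₁ = +0.749 → +75 percentage points.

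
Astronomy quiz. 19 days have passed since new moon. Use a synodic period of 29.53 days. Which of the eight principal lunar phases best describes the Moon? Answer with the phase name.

waning gibbous

At 19/29.53 of the cycle, θ ≈ 232° — the waning gibbous range.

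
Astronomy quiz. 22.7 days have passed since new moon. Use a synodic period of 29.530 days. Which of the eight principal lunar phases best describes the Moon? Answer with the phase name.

last quarter

θ ≈ 360° × 22.7/29.530 = 277°, which falls in the last quarter sector.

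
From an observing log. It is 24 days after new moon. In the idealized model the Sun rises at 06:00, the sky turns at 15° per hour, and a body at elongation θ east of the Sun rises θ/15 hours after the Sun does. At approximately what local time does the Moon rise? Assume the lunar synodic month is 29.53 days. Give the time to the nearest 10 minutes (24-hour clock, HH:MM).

Elongation θ = 360° × 24/29.53 ≈ 292.6°.
The Moon trails the Sun by θ/15 = 292.6/15 ≈ 19.51 hours.
06:00 + 19.506 h ≈ 01:30 → 01:30 to the nearest ten minutes.

01:30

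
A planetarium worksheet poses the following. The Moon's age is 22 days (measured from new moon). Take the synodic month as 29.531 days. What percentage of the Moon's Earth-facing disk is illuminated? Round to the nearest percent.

52%

The Moon has covered 22/29.531 of its cycle, so θ ≈ 360° × 22/29.531 = 268.2°.
With cos θ = (-0.032), the lit fraction is (1 − (-0.032))/2 ≈ 0.516, so 52%.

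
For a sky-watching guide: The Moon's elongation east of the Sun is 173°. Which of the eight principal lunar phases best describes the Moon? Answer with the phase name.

full moon

The full moon sector spans roughly 158°–202°; 173° falls inside it.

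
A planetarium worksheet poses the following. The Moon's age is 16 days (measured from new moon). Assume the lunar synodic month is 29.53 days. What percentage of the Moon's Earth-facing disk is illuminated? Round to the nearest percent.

98%

Phase angle: θ = 360°·(16 d)/(29.53 d) = 195.1°.
Illuminated fraction = (1 − cos 195.1°)/2 = (1 − (-0.966))/2 ≈ 0.983, so 98%.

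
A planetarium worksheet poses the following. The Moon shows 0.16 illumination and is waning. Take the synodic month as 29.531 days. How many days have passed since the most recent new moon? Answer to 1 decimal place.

25.7 days

From f = (1 − cos θ)/2: cos θ = 1 − 2×0.16 = 0.680; arccos → 47.2°.
Since the Moon is past full (waning), take the reflex angle: θ = 360° − 47.2° = 312.8°.
At 360°/29.531 d per day, 312.8° corresponds to 25.66 days.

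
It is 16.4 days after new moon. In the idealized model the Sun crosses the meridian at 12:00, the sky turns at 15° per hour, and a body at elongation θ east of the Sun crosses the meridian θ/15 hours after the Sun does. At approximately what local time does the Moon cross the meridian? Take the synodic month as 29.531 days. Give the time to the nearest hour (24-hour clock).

01:00

Elongation θ = 360° × 16.4/29.531 ≈ 199.9°.
At 15° of sky rotation per hour, 199.9° corresponds to a 13.33 h lag.
12:00 + 13.33 h ≈ 01:20 → 01:00 to the nearest hour.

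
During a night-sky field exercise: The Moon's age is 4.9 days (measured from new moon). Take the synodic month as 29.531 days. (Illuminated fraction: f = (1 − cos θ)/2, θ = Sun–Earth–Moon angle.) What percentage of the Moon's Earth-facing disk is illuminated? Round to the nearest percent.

Elongation θ = 360° × 4.9/29.531 ≈ 59.7°.
With cos θ = 0.504, the lit fraction is (1 − 0.504)/2 ≈ 0.248, so 25%.

25%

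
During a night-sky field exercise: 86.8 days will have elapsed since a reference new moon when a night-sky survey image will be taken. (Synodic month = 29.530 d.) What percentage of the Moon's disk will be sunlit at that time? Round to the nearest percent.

86.8 d spans 2 complete synodic months (2 × 29.530 = 59.06 d) plus 27.74 d.
Elongation θ = 360° × 27.74/29.530 ≈ 338.2°.
Illuminated fraction = (1 − cos 338.2°)/2 = (1 − 0.928)/2 ≈ 0.036, so 4%.

4%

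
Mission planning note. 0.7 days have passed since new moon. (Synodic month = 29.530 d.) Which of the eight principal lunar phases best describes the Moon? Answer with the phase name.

At 0.7/29.530 of the cycle, θ ≈ 9° — the new moon range.

new moon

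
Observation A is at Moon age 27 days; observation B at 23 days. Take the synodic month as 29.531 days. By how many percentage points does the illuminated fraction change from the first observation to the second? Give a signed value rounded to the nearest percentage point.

+34 percentage points

First observation: θ = 360°·27/29.531 = 329.1°, so f = 0.071.
Second observation: θ = 280.4°, f = 0.410.
Δf = 0.410 − 0.071 = +0.339, i.e. +34 pp.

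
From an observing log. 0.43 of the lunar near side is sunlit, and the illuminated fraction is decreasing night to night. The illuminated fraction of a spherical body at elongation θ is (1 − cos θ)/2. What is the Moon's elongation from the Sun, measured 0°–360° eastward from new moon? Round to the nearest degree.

278°

cos θ = 1 − 2f = 0.140, giving a principal value of 82.0°.
A waning Moon lies in 180°–360°, so θ = 360° − 82.0° = 278.0°.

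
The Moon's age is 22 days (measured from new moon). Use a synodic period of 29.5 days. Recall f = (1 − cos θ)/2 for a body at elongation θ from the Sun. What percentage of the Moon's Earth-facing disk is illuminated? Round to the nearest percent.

The Moon has covered 22/29.5 of its cycle, so θ ≈ 360° × 22/29.5 = 268.5°.
cos 268.5° = (-0.027), so f = (1 − (-0.027))/2 = 0.513, so 51%.

51%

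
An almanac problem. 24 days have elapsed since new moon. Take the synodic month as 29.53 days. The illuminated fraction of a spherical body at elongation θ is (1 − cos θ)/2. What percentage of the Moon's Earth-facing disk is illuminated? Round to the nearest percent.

Phase angle: θ = 360°·(24 d)/(29.53 d) = 292.6°.
With cos θ = 0.384, the lit fraction is (1 − 0.384)/2 ≈ 0.308, so 31%.

31%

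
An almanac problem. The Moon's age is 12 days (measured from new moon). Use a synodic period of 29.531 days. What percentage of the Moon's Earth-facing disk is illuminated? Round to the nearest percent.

92%

The Moon has covered 12/29.531 of its cycle, so θ ≈ 360° × 12/29.531 = 146.3°.
Illuminated fraction = (1 − cos 146.3°)/2 = (1 − (-0.832))/2 ≈ 0.916, so 92%.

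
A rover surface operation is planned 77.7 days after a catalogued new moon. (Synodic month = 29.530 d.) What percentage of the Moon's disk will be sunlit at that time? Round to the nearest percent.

77.7 d spans 2 complete synodic months (2 × 29.530 = 59.06 d) plus 18.64 d.
Phase angle: θ = 360°·(18.64 d)/(29.530 d) = 227.2°.
cos 227.2° = (-0.679), so f = (1 − (-0.679))/2 = 0.839, so 84%.

84%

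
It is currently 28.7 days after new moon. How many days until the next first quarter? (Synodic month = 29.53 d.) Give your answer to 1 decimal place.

8.2 days

First quarter occurs at elongation 90°, i.e. at age 29.53 × 90/360 = 7.383 d.
Already past this cycle's first quarter; the next is at 7.383 + 29.53 = 36.913 d, so 36.913 − 28.7 = 8.213 days.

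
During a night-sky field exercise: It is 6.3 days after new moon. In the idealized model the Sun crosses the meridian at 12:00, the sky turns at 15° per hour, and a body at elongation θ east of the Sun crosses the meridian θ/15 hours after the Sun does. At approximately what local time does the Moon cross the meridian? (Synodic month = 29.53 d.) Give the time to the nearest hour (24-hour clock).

Phase angle: θ = 360°·(6.3 d)/(29.53 d) = 76.8°.
The Moon trails the Sun by θ/15 = 76.8/15 ≈ 5.12 hours.
12:00 + 5.12 h ≈ 17:07 → 17:00 to the nearest hour.

17:00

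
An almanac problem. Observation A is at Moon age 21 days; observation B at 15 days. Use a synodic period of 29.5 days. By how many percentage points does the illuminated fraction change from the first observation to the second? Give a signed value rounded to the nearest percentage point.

First observation: θ = 360°·21/29.5 = 256.3°, so f = 0.619.
Second observation: θ = 183.1°, f = 0.999.
Δf = 0.999 − 0.619 = +0.381, i.e. +38 pp.

+38 percentage points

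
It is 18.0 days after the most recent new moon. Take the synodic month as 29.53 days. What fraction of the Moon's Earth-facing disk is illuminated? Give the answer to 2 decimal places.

Phase angle: θ = 360°·(18.0 d)/(29.53 d) = 219.4°.
With cos θ = (-0.772), the lit fraction is (1 − (-0.772))/2 ≈ 0.886.

0.89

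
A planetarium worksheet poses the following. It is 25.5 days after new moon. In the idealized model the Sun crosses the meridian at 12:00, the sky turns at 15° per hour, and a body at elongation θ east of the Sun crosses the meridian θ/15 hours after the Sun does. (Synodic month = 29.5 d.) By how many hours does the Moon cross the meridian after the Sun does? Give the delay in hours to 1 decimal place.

20.7 h

Elongation θ = 360° × 25.5/29.5 ≈ 311.2°.
Delay after the Sun = 311.2° / (15°/h) ≈ 20.75 h.
So the Moon crosses the meridian 20.75 h after the Sun.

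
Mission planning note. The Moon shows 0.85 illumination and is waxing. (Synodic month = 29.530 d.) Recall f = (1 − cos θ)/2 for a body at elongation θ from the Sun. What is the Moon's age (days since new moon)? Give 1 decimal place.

11.0 days

From f = (1 − cos θ)/2: cos θ = 1 − 2×0.85 = -0.700; arccos → 134.4°.
Before full moon the principal value applies: θ = 134.4°.
That fraction of the synodic month is 134.4/360 × 29.530 d ≈ 11.03 d.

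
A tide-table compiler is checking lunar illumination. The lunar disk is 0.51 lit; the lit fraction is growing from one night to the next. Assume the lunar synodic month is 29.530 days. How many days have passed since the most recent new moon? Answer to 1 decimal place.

7.5 days

cos θ = 1 − 2f = -0.020, giving a principal value of 91.1°.
Before full moon the principal value applies: θ = 91.1°.
That fraction of the synodic month is 91.1/360 × 29.530 d ≈ 7.48 d.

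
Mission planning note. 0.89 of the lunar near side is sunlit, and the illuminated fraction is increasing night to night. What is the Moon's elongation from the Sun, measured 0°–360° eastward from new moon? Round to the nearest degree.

cos θ = 1 − 2f = -0.780, giving a principal value of 141.3°.
The Moon is waxing (0°–180°), so θ = 141.3° directly.

141°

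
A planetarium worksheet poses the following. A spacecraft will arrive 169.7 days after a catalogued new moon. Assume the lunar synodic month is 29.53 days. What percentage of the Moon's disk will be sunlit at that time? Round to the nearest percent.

169.7 d spans 5 complete synodic months (5 × 29.53 = 147.65 d) plus 22.05 d.
Phase angle: θ = 360°·(22.05 d)/(29.53 d) = 268.8°.
With cos θ = (-0.021), the lit fraction is (1 − (-0.021))/2 ≈ 0.510, so 51%.

51%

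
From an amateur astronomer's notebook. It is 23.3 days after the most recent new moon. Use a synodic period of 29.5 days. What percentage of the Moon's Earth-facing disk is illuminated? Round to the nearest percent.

38%

Phase angle: θ = 360°·(23.3 d)/(29.5 d) = 284.3°.
cos 284.3° = 0.248, so f = (1 − 0.248)/2 = 0.376, so 38%.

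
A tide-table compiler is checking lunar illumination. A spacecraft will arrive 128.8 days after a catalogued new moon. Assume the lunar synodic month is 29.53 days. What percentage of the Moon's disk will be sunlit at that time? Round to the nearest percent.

Reduce mod P: 128.8 − 4×29.53 = 10.68 d into the current lunation.
Phase angle: θ = 360°·(10.68 d)/(29.53 d) = 130.2°.
With cos θ = (-0.645), the lit fraction is (1 − (-0.645))/2 ≈ 0.823, so 82%.

82%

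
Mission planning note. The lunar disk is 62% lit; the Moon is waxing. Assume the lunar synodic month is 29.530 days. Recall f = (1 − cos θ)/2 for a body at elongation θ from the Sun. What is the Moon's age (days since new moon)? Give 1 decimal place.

Invert f = (1 − cos θ)/2 to get cos θ = 1 − 2(0.62) = -0.240, hence θ₀ = arccos -0.240 = 103.9°.
Waxing ⇒ before full, so θ = 103.9°.
That fraction of the synodic month is 103.9/360 × 29.530 d ≈ 8.52 d.

8.5 days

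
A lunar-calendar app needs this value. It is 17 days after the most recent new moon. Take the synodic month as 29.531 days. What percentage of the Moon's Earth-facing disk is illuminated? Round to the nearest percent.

The Moon has covered 17/29.531 of its cycle, so θ ≈ 360° × 17/29.531 = 207.2°.
Illuminated fraction = (1 − cos 207.2°)/2 = (1 − (-0.889))/2 ≈ 0.945, so 94%.

94%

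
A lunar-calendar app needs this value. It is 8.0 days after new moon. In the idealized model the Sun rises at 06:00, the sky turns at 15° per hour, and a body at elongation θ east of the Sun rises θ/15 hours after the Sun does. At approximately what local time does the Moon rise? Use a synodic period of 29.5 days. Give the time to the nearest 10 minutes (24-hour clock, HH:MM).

The Moon has covered 8.0/29.5 of its cycle, so θ ≈ 360° × 8.0/29.5 = 97.6°.
At 15° of sky rotation per hour, 97.6° corresponds to a 6.51 h lag.
06:00 + 6.508 h ≈ 12:31 → 12:30 to the nearest ten minutes.

12:30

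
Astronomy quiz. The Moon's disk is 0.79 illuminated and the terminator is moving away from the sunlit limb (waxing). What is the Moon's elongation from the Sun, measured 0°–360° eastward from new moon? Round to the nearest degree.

125°

Invert f = (1 − cos θ)/2 to get cos θ = 1 − 2(0.79) = -0.580, hence θ₀ = arccos -0.580 = 125.5°.
Before full moon the principal value applies: θ = 125.5°.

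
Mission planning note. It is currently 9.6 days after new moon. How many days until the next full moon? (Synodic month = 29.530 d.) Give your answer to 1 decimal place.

Full moon occurs at elongation 180°, i.e. at age 29.530 × 180/360 = 14.765 d.
That is 14.765 − 9.6 = 5.165 days ahead.

5.2 days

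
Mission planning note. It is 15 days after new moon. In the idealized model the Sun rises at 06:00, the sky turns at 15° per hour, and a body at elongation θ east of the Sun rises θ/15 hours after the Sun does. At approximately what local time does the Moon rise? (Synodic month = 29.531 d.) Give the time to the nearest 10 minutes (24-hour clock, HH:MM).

The Moon has covered 15/29.531 of its cycle, so θ ≈ 360° × 15/29.531 = 182.9°.
Delay after the Sun = 182.9° / (15°/h) ≈ 12.19 h.
06:00 + 12.191 h ≈ 18:11 → 18:10 to the nearest ten minutes.

18:10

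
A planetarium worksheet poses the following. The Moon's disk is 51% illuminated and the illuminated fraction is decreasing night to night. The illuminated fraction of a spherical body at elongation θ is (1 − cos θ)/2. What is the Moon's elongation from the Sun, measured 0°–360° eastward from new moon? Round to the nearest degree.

Invert f = (1 − cos θ)/2 to get cos θ = 1 − 2(0.51) = -0.020, hence θ₀ = arccos -0.020 = 91.1°.
Since the Moon is past full (waning), take the reflex angle: θ = 360° − 91.1° = 268.9°.

269°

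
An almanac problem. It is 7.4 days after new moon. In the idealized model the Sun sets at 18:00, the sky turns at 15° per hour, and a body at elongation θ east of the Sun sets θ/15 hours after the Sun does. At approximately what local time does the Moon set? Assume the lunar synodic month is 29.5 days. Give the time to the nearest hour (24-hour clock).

00:00

Elongation θ = 360° × 7.4/29.5 ≈ 90.3°.
The Moon trails the Sun by θ/15 = 90.3/15 ≈ 6.02 hours.
18:00 + 6.02 h ≈ 00:01 → 00:00 to the nearest hour.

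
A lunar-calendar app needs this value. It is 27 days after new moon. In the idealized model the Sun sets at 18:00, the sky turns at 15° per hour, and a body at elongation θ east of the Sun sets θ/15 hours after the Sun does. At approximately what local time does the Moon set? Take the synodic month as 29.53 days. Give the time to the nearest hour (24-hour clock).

Elongation θ = 360° × 27/29.53 ≈ 329.2°.
Delay after the Sun = 329.2° / (15°/h) ≈ 21.94 h.
18:00 + 21.94 h ≈ 15:57 → 16:00 to the nearest hour.

16:00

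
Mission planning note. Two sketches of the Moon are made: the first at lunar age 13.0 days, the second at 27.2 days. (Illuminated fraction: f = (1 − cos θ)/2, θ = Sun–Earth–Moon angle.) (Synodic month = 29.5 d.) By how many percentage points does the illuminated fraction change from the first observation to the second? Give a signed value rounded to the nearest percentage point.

-91 pp

θ₁ = 360° × 13.0/29.5 = 158.6°, f₁ = (1 − cos θ₁)/2 = 0.966.
θ₂ = 360° × 27.2/29.5 = 331.9°, f₂ = (1 − cos θ₂)/2 = 0.059.
Change = f₂ − f₁ = -0.907 → -91 percentage points.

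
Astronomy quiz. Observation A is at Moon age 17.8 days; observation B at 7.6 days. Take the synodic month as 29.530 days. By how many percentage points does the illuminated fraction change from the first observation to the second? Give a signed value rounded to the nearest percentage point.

First observation: θ = 360°·17.8/29.530 = 217.0°, so f = 0.899.
Second observation: θ = 92.7°, f = 0.523.
Δf = 0.523 − 0.899 = -0.376, i.e. -38 pp.

-38 pp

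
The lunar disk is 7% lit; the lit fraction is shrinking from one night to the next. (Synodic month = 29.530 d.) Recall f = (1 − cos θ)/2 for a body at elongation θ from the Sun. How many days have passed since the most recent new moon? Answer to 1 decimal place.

Invert f = (1 − cos θ)/2 to get cos θ = 1 − 2(0.07) = 0.860, hence θ₀ = arccos 0.860 = 30.7°.
Waning ⇒ past full, so θ = 360° − 30.7° = 329.3°.
At 360°/29.530 d per day, 329.3° corresponds to 27.01 days.

27.0 days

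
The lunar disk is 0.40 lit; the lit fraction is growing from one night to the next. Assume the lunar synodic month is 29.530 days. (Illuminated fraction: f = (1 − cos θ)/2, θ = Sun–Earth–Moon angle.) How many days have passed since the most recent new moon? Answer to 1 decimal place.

From f = (1 − cos θ)/2: cos θ = 1 − 2×0.40 = 0.200; arccos → 78.5°.
Waxing ⇒ before full, so θ = 78.5°.
At 360°/29.530 d per day, 78.5° corresponds to 6.44 days.

6.4 days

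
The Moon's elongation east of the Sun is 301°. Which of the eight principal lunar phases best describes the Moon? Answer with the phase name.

waning crescent

301° lies in the waning crescent sector of the 8-phase cycle.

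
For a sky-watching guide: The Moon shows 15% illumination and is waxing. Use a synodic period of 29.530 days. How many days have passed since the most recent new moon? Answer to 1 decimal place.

cos θ = 1 − 2f = 0.700, giving a principal value of 45.6°.
Waxing ⇒ before full, so θ = 45.6°.
At 360°/29.530 d per day, 45.6° corresponds to 3.74 days.

3.7 days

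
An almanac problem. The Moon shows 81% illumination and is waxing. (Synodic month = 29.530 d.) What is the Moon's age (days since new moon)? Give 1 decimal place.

From f = (1 − cos θ)/2: cos θ = 1 − 2×0.81 = -0.620; arccos → 128.3°.
Before full moon the principal value applies: θ = 128.3°.
At 360°/29.530 d per day, 128.3° corresponds to 10.53 days.

10.5 days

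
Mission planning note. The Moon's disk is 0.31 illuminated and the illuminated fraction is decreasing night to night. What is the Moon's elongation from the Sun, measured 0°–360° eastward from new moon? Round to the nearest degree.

cos θ = 1 − 2f = 0.380, giving a principal value of 67.7°.
A waning Moon lies in 180°–360°, so θ = 360° − 67.7° = 292.3°.

292°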